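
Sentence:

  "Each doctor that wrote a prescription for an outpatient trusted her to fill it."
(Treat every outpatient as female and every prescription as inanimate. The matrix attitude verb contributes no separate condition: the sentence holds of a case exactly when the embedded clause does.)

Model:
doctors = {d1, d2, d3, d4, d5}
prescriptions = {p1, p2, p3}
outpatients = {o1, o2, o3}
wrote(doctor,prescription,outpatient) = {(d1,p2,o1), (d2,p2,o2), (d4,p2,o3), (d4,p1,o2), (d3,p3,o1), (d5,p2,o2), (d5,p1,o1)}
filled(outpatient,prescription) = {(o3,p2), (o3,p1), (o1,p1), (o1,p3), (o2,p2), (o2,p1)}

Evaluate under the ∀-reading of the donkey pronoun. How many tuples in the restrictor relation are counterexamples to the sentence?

1

"her" takes "an outpatient" as antecedent and "it" takes "a prescription"; both are donkey pronouns co-varying with the restrictor.
Strong reading: for every (d,p,o) with wrote(d,p,o), filled(o,p).
Restrictor triples: (d1,p2,o1)→filled(o1,p2) ✗  (d2,p2,o2)→filled(o2,p2) ✓  (d3,p3,o1)→filled(o1,p3) ✓  (d4,p1,o2)→filled(o2,p1) ✓  (d4,p2,o3)→filled(o3,p2) ✓  (d5,p1,o1)→filled(o1,p1) ✓  (d5,p2,o2)→filled(o2,p2) ✓
Counterexamples (restrictor triples failing the scope): 1.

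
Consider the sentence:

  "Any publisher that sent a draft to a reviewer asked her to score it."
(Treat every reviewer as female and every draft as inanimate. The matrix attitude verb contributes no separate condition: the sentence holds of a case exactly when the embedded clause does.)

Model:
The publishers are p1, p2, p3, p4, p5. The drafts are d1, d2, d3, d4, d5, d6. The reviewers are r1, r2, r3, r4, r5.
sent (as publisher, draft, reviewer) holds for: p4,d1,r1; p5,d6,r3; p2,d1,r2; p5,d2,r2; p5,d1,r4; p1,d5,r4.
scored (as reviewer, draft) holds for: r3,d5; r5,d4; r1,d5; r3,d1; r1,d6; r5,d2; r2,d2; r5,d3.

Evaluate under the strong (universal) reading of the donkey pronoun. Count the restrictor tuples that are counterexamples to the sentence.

"her" takes "a reviewer" as antecedent and "it" takes "a draft"; both are donkey pronouns co-varying with the restrictor.
Strong reading: for every (p,d,r) with sent(p,d,r), scored(r,d).
Restrictor triples: (p1,d5,r4)→scored(r4,d5) ✗  (p2,d1,r2)→scored(r2,d1) ✗  (p4,d1,r1)→scored(r1,d1) ✗  (p5,d1,r4)→scored(r4,d1) ✗  (p5,d2,r2)→scored(r2,d2) ✓  (p5,d6,r3)→scored(r3,d6) ✗
Counterexamples (restrictor triples failing the scope): 5.

5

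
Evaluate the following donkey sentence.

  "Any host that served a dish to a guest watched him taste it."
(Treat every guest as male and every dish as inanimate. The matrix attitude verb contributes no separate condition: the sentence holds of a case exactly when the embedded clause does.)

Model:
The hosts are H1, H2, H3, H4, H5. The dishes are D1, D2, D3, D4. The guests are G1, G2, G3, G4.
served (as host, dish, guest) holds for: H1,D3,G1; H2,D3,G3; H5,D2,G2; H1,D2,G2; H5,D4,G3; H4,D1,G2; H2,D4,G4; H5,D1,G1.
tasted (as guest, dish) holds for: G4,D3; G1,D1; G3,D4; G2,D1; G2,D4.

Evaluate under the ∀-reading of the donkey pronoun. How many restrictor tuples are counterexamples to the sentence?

"him" takes "a guest" as antecedent and "it" takes "a dish"; both are donkey pronouns co-varying with the restrictor.
Strong reading: for every (h,d,g) with served(h,d,g), tasted(g,d).
Restrictor triples: (H1,D2,G2)→tasted(G2,D2) ✗  (H1,D3,G1)→tasted(G1,D3) ✗  (H2,D3,G3)→tasted(G3,D3) ✗  (H2,D4,G4)→tasted(G4,D4) ✗  (H4,D1,G2)→tasted(G2,D1) ✓  (H5,D1,G1)→tasted(G1,D1) ✓  (H5,D2,G2)→tasted(G2,D2) ✗  (H5,D4,G3)→tasted(G3,D4) ✓
Counterexamples (restrictor triples failing the scope): 5.

5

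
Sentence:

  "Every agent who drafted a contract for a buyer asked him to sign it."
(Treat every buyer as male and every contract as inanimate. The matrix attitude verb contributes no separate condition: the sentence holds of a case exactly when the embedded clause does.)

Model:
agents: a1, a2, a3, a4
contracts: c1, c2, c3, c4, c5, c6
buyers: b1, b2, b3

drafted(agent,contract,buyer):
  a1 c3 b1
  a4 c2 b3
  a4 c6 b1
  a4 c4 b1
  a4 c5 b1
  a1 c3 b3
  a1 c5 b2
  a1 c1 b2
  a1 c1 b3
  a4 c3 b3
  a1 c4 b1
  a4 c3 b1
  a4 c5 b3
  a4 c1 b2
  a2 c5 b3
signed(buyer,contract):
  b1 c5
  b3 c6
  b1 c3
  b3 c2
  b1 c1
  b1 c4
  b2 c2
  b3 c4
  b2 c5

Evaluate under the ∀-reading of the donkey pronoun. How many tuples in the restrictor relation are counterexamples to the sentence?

8

"him" takes "a buyer" as antecedent and "it" takes "a contract"; both are donkey pronouns co-varying with the restrictor.
Strong reading: for every (a,c,b) with drafted(a,c,b), signed(b,c).
Restrictor triples: (a1,c1,b2)→signed(b2,c1) ✗  (a1,c1,b3)→signed(b3,c1) ✗  (a1,c3,b1)→signed(b1,c3) ✓  (a1,c3,b3)→signed(b3,c3) ✗  (a1,c4,b1)→signed(b1,c4) ✓  (a1,c5,b2)→signed(b2,c5) ✓  (a2,c5,b3)→signed(b3,c5) ✗  (a4,c1,b2)→signed(b2,c1) ✗  (a4,c2,b3)→signed(b3,c2) ✓  (a4,c3,b1)→signed(b1,c3) ✓  (a4,c3,b3)→signed(b3,c3) ✗  (a4,c4,b1)→signed(b1,c4) ✓  (a4,c5,b1)→signed(b1,c5) ✓  (a4,c5,b3)→signed(b3,c5) ✗  (a4,c6,b1)→signed(b1,c6) ✗
Counterexamples (restrictor triples failing the scope): 8.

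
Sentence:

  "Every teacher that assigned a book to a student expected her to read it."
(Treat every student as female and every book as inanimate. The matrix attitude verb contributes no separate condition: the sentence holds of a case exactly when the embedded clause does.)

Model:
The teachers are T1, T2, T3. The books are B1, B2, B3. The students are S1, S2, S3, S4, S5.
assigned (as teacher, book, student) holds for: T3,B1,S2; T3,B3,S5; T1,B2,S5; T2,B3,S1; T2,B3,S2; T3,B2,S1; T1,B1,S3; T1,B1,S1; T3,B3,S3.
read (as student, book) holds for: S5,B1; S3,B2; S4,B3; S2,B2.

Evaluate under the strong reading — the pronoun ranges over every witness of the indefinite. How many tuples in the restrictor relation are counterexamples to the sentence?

9

"her" takes "a student" as antecedent and "it" takes "a book"; both are donkey pronouns co-varying with the restrictor.
Strong reading: for every (t,b,s) with assigned(t,b,s), read(s,b).
Restrictor triples: (T1,B1,S1)→read(S1,B1) ✗  (T1,B1,S3)→read(S3,B1) ✗  (T1,B2,S5)→read(S5,B2) ✗  (T2,B3,S1)→read(S1,B3) ✗  (T2,B3,S2)→read(S2,B3) ✗  (T3,B1,S2)→read(S2,B1) ✗  (T3,B2,S1)→read(S1,B2) ✗  (T3,B3,S3)→read(S3,B3) ✗  (T3,B3,S5)→read(S5,B3) ✗
Counterexamples (restrictor triples failing the scope): 9.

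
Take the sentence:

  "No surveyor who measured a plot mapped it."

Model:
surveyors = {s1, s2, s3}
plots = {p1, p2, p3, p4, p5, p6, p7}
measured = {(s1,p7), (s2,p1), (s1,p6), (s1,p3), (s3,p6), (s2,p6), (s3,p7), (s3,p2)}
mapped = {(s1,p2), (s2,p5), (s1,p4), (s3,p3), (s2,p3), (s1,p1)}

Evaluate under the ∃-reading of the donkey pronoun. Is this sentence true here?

True

"it" takes "a plot" as antecedent — a donkey pronoun bound across the clause boundary.
Truth condition: for no (s,p) with measured(s,p) does mapped(s,p) hold.
Restrictor pairs — does the scope hold? (s1,p3):fails  (s1,p6):fails  (s1,p7):fails  (s2,p1):fails  (s2,p6):fails  (s3,p2):fails  (s3,p6):fails  (s3,p7):fails
Scope holds for no restrictor pair, so the sentence is true.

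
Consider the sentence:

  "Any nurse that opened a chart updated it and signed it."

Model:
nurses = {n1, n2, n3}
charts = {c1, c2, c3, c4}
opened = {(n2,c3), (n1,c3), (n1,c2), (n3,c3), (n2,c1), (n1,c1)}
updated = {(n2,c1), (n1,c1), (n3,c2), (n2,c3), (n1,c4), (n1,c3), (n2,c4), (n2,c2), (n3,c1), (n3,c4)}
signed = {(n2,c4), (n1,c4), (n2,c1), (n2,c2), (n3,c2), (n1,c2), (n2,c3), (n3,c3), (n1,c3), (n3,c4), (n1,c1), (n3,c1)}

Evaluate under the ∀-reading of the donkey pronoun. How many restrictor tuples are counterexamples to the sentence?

2

"it" takes "a chart" as antecedent — a donkey pronoun bound across the clause boundary.
Strong reading: for every (n,c) with opened(n,c), updated(n,c) ∧ signed(n,c).
Restrictor pairs: (n1,c1) ✓  (n1,c2) ✗  (n1,c3) ✓  (n2,c1) ✓  (n2,c3) ✓  (n3,c3) ✗
Counterexamples (restrictor pairs failing the scope): 2.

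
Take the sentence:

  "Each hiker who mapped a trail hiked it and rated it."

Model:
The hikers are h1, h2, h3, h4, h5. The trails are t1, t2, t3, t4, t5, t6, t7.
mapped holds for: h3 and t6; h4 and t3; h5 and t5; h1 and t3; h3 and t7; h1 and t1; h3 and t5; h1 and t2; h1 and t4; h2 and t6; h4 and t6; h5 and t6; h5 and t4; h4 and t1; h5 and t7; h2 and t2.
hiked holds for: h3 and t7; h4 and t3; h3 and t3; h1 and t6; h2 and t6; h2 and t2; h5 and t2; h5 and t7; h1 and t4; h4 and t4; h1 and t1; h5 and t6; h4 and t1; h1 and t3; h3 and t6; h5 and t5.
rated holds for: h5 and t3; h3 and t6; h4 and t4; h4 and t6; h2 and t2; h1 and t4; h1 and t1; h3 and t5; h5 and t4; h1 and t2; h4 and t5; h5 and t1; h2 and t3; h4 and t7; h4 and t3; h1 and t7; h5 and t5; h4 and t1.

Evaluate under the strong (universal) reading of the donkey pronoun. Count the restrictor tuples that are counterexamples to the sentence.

9

"it" takes "a trail" as antecedent — a donkey pronoun bound across the clause boundary.
Strong reading: for every (h,t) with mapped(h,t), hiked(h,t) ∧ rated(h,t).
Restrictor pairs: (h1,t1) ✓  (h1,t2) ✗  (h1,t3) ✗  (h1,t4) ✓  (h2,t2) ✓  (h2,t6) ✗  (h3,t5) ✗  (h3,t6) ✓  (h3,t7) ✗  (h4,t1) ✓  (h4,t3) ✓  (h4,t6) ✗  (h5,t4) ✗  (h5,t5) ✓  (h5,t6) ✗  (h5,t7) ✗
Counterexamples (restrictor pairs failing the scope): 9.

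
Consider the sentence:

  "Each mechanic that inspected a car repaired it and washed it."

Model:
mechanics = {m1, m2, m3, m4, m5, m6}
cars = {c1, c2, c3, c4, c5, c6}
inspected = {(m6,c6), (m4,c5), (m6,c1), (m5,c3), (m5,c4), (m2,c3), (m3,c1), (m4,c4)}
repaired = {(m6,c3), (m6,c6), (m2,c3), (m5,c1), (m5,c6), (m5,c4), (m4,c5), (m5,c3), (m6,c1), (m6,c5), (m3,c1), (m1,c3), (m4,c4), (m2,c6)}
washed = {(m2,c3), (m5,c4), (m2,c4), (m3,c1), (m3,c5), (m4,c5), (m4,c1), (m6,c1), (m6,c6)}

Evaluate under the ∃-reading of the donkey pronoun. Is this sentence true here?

True

"it" takes "a car" as antecedent — a donkey pronoun bound across the clause boundary.
Weak reading: every mechanic m with some inspected-car has at least one inspected-car c such that repaired(m,c) ∧ washed(m,c).
Per mechanic: m2:✓  m3:✓  m4:✓  m5:✓  m6:✓
Every mechanic in the restrictor has a witness.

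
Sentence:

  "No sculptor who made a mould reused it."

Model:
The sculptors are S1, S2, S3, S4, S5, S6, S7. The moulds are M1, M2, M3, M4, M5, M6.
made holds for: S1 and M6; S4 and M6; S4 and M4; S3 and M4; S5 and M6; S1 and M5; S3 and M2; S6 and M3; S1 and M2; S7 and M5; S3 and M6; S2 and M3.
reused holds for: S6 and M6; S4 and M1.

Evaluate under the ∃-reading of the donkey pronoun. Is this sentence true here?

"it" takes "a mould" as antecedent — a donkey pronoun bound across the clause boundary.
Truth condition: for no (s,m) with made(s,m) does reused(s,m) hold.
Restrictor pairs — does the scope hold? (S1,M2):fails  (S1,M5):fails  (S1,M6):fails  (S2,M3):fails  (S3,M2):fails  (S3,M4):fails  (S3,M6):fails  (S4,M4):fails  (S4,M6):fails  (S5,M6):fails  (S6,M3):fails  (S7,M5):fails
Scope holds for no restrictor pair, so the sentence is true.

True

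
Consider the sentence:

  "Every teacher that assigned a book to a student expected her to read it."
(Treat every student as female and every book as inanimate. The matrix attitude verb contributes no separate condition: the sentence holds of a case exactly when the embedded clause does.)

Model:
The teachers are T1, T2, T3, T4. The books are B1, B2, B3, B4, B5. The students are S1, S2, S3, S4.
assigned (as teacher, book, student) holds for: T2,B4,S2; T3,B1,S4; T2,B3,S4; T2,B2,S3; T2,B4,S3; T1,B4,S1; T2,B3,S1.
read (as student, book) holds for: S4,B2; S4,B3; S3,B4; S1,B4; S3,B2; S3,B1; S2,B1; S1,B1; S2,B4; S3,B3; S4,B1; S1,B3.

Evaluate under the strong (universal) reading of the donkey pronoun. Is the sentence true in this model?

"her" takes "a student" as antecedent and "it" takes "a book"; both are donkey pronouns co-varying with the restrictor.
Strong reading: for every (t,b,s) with assigned(t,b,s), read(s,b).
Restrictor triples: (T1,B4,S1)→read(S1,B4) ✓  (T2,B2,S3)→read(S3,B2) ✓  (T2,B3,S1)→read(S1,B3) ✓  (T2,B3,S4)→read(S4,B3) ✓  (T2,B4,S2)→read(S2,B4) ✓  (T2,B4,S3)→read(S3,B4) ✓  (T3,B1,S4)→read(S4,B1) ✓
Every restrictor triple satisfies the scope.

True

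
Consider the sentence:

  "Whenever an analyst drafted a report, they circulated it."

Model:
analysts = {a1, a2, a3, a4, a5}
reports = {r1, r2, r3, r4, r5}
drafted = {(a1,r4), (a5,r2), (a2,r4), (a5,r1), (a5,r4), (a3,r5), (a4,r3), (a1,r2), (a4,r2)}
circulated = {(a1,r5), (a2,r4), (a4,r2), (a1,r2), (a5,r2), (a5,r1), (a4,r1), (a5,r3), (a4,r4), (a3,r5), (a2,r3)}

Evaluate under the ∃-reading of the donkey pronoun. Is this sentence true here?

True

"it" takes "a report" as antecedent — a donkey pronoun bound across the clause boundary.
Weak reading: every analyst a with some drafted-report has at least one drafted-report r such that circulated(a,r).
Per analyst: a1:✓  a2:✓  a3:✓  a4:✓  a5:✓
Every analyst in the restrictor has a witness.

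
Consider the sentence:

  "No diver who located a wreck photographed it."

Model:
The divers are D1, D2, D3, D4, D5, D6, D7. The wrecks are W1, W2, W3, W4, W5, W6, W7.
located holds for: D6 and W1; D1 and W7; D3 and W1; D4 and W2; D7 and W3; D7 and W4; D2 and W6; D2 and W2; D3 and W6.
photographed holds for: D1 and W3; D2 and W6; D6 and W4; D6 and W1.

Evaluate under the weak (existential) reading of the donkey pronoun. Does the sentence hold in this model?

False

"it" takes "a wreck" as antecedent — a donkey pronoun bound across the clause boundary.
Truth condition: for no (d,w) with located(d,w) does photographed(d,w) hold.
Restrictor pairs — does the scope hold? (D1,W7):fails  (D2,W2):fails  (D2,W6):holds  (D3,W1):fails  (D3,W6):fails  (D4,W2):fails  (D6,W1):holds  (D7,W3):fails  (D7,W4):fails
Scope holds for 2 pair(s), so the sentence is false.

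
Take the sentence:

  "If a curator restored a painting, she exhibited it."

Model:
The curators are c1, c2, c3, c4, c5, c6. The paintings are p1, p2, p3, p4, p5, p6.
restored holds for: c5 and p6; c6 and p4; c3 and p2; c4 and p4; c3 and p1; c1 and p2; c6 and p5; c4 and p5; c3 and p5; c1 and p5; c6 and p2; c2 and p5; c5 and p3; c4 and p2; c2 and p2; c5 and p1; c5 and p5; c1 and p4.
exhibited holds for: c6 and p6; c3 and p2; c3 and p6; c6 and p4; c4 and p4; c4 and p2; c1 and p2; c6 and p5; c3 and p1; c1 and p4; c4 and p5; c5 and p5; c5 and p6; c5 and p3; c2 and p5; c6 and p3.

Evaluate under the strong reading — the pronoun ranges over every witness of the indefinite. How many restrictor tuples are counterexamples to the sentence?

"it" takes "a painting" as antecedent — a donkey pronoun bound across the clause boundary.
Strong reading: for every (c,p) with restored(c,p), exhibited(c,p).
Restrictor pairs: (c1,p2) ✓  (c1,p4) ✓  (c1,p5) ✗  (c2,p2) ✗  (c2,p5) ✓  (c3,p1) ✓  (c3,p2) ✓  (c3,p5) ✗  (c4,p2) ✓  (c4,p4) ✓  (c4,p5) ✓  (c5,p1) ✗  (c5,p3) ✓  (c5,p5) ✓  (c5,p6) ✓  (c6,p2) ✗  (c6,p4) ✓  (c6,p5) ✓
Counterexamples (restrictor pairs failing the scope): 5.

5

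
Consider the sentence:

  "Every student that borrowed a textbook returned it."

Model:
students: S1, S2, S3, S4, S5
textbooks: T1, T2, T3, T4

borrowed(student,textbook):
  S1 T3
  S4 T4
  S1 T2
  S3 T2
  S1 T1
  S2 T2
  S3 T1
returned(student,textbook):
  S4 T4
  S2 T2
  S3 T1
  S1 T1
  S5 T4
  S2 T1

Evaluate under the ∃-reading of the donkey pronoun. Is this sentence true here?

"it" takes "a textbook" as antecedent — a donkey pronoun bound across the clause boundary.
Weak reading: every student s with some borrowed-textbook has at least one borrowed-textbook t such that returned(s,t).
Per student: S1:✓  S2:✓  S3:✓  S4:✓
Every student in the restrictor has a witness.

True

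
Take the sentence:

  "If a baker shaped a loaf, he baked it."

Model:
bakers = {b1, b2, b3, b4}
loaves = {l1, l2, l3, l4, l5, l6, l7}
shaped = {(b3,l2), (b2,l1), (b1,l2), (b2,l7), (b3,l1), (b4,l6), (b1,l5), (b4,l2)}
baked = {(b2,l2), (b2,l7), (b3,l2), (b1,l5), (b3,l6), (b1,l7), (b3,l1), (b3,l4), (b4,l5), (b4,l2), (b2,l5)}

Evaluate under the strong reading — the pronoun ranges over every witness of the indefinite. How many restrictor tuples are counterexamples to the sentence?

"it" takes "a loaf" as antecedent — a donkey pronoun bound across the clause boundary.
Strong reading: for every (b,l) with shaped(b,l), baked(b,l).
Restrictor pairs: (b1,l2) ✗  (b1,l5) ✓  (b2,l1) ✗  (b2,l7) ✓  (b3,l1) ✓  (b3,l2) ✓  (b4,l2) ✓  (b4,l6) ✗
Counterexamples (restrictor pairs failing the scope): 3.

3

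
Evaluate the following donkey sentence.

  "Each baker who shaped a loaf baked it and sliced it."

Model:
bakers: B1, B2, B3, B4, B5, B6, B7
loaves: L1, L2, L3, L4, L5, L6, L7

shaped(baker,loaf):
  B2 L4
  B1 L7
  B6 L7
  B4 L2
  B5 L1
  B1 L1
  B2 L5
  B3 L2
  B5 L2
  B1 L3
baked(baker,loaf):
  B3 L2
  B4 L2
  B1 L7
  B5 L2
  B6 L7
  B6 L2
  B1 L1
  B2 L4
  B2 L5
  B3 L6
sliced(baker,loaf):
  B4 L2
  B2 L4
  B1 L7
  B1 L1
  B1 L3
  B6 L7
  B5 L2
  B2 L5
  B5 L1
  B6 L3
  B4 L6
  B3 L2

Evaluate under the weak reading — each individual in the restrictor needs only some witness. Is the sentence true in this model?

"it" takes "a loaf" as antecedent — a donkey pronoun bound across the clause boundary.
Weak reading: every baker b with some shaped-loaf has at least one shaped-loaf l such that baked(b,l) ∧ sliced(b,l).
Per baker: B1:✓  B2:✓  B3:✓  B4:✓  B5:✓  B6:✓
Every baker in the restrictor has a witness.

True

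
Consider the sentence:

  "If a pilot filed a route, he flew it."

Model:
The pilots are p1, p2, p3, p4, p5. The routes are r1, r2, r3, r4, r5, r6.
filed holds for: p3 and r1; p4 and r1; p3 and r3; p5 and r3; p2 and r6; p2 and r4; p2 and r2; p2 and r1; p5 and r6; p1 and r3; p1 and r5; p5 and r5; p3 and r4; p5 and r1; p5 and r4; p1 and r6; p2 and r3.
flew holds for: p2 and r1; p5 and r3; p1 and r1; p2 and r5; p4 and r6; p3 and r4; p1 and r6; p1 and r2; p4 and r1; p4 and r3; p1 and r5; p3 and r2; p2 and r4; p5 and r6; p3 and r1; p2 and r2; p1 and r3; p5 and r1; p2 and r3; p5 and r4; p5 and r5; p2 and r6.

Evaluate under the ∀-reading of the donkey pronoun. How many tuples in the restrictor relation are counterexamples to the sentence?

"it" takes "a route" as antecedent — a donkey pronoun bound across the clause boundary.
Strong reading: for every (p,r) with filed(p,r), flew(p,r).
Restrictor pairs: (p1,r3) ✓  (p1,r5) ✓  (p1,r6) ✓  (p2,r1) ✓  (p2,r2) ✓  (p2,r3) ✓  (p2,r4) ✓  (p2,r6) ✓  (p3,r1) ✓  (p3,r3) ✗  (p3,r4) ✓  (p4,r1) ✓  (p5,r1) ✓  (p5,r3) ✓  (p5,r4) ✓  (p5,r5) ✓  (p5,r6) ✓
Counterexamples (restrictor pairs failing the scope): 1.

1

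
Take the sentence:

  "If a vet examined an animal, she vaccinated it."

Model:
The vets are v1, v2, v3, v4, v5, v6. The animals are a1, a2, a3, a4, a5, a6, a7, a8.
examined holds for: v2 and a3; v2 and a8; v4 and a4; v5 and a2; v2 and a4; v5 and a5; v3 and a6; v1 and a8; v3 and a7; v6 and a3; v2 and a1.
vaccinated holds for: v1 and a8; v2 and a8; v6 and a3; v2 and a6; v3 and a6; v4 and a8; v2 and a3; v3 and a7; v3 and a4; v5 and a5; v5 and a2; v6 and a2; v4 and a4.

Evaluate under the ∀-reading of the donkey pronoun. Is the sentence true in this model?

False

"it" takes "an animal" as antecedent — a donkey pronoun bound across the clause boundary.
Strong reading: for every (v,a) with examined(v,a), vaccinated(v,a).
Restrictor pairs: (v1,a8) ✓  (v2,a1) ✗  (v2,a3) ✓  (v2,a4) ✗  (v2,a8) ✓  (v3,a6) ✓  (v3,a7) ✓  (v4,a4) ✓  (v5,a2) ✓  (v5,a5) ✓  (v6,a3) ✓
Counterexample: (v2,a1) is in examined but fails the scope.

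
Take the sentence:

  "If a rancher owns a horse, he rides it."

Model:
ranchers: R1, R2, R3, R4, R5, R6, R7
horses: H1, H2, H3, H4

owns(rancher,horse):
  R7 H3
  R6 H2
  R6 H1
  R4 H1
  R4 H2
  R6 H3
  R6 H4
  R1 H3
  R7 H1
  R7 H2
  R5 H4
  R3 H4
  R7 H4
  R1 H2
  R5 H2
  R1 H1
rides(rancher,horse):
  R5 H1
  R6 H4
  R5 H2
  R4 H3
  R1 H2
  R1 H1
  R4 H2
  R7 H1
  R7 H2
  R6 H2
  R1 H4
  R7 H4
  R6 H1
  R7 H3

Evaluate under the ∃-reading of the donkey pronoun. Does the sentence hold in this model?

False

"it" takes "a horse" as antecedent — a donkey pronoun bound across the clause boundary.
Weak reading: every rancher r with some owns-horse has at least one owns-horse h such that rides(r,h).
Per rancher: R1:✓  R3:✗  R4:✓  R5:✓  R6:✓  R7:✓
R3 has no witness among its owns-horses.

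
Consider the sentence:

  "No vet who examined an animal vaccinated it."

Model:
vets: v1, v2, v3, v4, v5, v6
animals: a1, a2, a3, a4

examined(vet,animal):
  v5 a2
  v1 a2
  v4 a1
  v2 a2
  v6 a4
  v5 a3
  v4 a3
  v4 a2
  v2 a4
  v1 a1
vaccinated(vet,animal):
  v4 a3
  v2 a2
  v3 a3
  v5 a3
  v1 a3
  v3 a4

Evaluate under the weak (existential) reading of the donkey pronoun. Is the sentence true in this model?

False

"it" takes "an animal" as antecedent — a donkey pronoun bound across the clause boundary.
Truth condition: for no (v,a) with examined(v,a) does vaccinated(v,a) hold.
Restrictor pairs — does the scope hold? (v1,a1):fails  (v1,a2):fails  (v2,a2):holds  (v2,a4):fails  (v4,a1):fails  (v4,a2):fails  (v4,a3):holds  (v5,a2):fails  (v5,a3):holds  (v6,a4):fails
Scope holds for 3 pair(s), so the sentence is false.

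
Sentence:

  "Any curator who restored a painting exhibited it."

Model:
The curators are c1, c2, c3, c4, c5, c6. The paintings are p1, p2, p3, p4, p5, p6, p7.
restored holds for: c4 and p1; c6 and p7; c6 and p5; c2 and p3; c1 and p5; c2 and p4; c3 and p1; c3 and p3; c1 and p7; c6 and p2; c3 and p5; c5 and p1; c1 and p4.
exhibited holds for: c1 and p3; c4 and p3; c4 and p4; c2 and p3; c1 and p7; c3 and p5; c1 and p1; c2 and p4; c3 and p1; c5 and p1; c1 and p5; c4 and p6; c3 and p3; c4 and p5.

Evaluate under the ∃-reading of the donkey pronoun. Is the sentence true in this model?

False

"it" takes "a painting" as antecedent — a donkey pronoun bound across the clause boundary.
Weak reading: every curator c with some restored-painting has at least one restored-painting p such that exhibited(c,p).
Per curator: c1:✓  c2:✓  c3:✓  c4:✗  c5:✓  c6:✗
c4 has no witness among its restored-paintings.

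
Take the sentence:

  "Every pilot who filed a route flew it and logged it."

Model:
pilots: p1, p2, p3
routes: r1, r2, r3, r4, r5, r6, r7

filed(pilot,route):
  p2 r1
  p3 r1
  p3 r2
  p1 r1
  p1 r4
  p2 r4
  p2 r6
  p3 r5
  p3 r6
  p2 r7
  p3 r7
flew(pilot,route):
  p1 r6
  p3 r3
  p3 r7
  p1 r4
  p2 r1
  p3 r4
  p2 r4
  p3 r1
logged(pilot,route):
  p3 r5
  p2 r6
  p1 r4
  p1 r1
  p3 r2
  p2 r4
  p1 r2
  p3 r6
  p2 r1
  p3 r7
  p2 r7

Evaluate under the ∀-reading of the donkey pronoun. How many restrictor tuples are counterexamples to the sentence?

7

"it" takes "a route" as antecedent — a donkey pronoun bound across the clause boundary.
Strong reading: for every (p,r) with filed(p,r), flew(p,r) ∧ logged(p,r).
Restrictor pairs: (p1,r1) ✗  (p1,r4) ✓  (p2,r1) ✓  (p2,r4) ✓  (p2,r6) ✗  (p2,r7) ✗  (p3,r1) ✗  (p3,r2) ✗  (p3,r5) ✗  (p3,r6) ✗  (p3,r7) ✓
Counterexamples (restrictor pairs failing the scope): 7.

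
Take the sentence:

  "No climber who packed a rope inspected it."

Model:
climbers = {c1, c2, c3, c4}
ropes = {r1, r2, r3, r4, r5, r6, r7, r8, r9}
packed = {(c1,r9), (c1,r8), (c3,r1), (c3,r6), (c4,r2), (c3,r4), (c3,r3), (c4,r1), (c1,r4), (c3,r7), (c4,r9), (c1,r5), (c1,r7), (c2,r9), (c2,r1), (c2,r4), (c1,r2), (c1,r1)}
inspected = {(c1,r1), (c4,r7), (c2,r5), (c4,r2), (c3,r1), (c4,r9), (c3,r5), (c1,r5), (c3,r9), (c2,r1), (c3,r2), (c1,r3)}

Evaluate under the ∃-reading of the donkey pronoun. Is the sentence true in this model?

"it" takes "a rope" as antecedent — a donkey pronoun bound across the clause boundary.
Truth condition: for no (c,r) with packed(c,r) does inspected(c,r) hold.
Restrictor pairs — does the scope hold? (c1,r1):holds  (c1,r2):fails  (c1,r4):fails  (c1,r5):holds  (c1,r7):fails  (c1,r8):fails  (c1,r9):fails  (c2,r1):holds  (c2,r4):fails  (c2,r9):fails  (c3,r1):holds  (c3,r3):fails  (c3,r4):fails  (c3,r6):fails  (c3,r7):fails  (c4,r1):fails  (c4,r2):holds  (c4,r9):holds
Scope holds for 6 pair(s), so the sentence is false.

False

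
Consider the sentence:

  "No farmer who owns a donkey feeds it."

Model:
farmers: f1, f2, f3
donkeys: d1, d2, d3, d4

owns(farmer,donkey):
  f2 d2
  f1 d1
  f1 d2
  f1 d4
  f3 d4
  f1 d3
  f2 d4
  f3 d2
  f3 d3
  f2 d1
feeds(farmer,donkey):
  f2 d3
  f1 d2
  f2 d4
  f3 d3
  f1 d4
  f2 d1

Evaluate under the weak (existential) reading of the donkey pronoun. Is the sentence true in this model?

False

"it" takes "a donkey" as antecedent — a donkey pronoun bound across the clause boundary.
Truth condition: for no (f,d) with owns(f,d) does feeds(f,d) hold.
Restrictor pairs — does the scope hold? (f1,d1):fails  (f1,d2):holds  (f1,d3):fails  (f1,d4):holds  (f2,d1):holds  (f2,d2):fails  (f2,d4):holds  (f3,d2):fails  (f3,d3):holds  (f3,d4):fails
Scope holds for 5 pair(s), so the sentence is false.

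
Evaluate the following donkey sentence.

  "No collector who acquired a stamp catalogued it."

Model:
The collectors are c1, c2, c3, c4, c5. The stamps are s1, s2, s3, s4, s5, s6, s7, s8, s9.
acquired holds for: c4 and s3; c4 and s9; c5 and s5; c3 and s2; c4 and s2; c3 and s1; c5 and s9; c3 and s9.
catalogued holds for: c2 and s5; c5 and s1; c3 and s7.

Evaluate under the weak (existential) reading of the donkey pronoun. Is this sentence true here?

"it" takes "a stamp" as antecedent — a donkey pronoun bound across the clause boundary.
Truth condition: for no (c,s) with acquired(c,s) does catalogued(c,s) hold.
Restrictor pairs — does the scope hold? (c3,s1):fails  (c3,s2):fails  (c3,s9):fails  (c4,s2):fails  (c4,s3):fails  (c4,s9):fails  (c5,s5):fails  (c5,s9):fails
Scope holds for no restrictor pair, so the sentence is true.

True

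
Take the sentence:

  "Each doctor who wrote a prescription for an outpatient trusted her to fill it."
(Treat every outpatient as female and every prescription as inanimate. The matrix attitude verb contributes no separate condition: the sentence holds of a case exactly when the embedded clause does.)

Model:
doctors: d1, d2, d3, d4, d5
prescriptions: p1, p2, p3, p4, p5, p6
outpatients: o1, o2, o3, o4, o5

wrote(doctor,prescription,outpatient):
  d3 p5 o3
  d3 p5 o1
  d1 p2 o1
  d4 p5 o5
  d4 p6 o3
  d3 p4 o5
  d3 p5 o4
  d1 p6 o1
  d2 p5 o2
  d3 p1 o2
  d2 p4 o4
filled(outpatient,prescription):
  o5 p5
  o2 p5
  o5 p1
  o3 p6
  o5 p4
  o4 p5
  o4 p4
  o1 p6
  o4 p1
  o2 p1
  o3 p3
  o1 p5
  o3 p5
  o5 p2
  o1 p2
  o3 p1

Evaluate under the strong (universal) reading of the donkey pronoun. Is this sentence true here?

"her" takes "an outpatient" as antecedent and "it" takes "a prescription"; both are donkey pronouns co-varying with the restrictor.
Strong reading: for every (d,p,o) with wrote(d,p,o), filled(o,p).
Restrictor triples: (d1,p2,o1)→filled(o1,p2) ✓  (d1,p6,o1)→filled(o1,p6) ✓  (d2,p4,o4)→filled(o4,p4) ✓  (d2,p5,o2)→filled(o2,p5) ✓  (d3,p1,o2)→filled(o2,p1) ✓  (d3,p4,o5)→filled(o5,p4) ✓  (d3,p5,o1)→filled(o1,p5) ✓  (d3,p5,o3)→filled(o3,p5) ✓  (d3,p5,o4)→filled(o4,p5) ✓  (d4,p5,o5)→filled(o5,p5) ✓  (d4,p6,o3)→filled(o3,p6) ✓
Every restrictor triple satisfies the scope.

True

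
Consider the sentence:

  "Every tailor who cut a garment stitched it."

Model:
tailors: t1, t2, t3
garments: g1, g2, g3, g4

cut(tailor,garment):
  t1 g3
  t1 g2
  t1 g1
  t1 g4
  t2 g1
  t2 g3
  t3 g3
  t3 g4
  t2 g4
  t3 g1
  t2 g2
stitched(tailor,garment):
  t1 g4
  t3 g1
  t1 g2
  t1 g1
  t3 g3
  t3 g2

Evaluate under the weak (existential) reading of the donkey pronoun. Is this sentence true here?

False

"it" takes "a garment" as antecedent — a donkey pronoun bound across the clause boundary.
Weak reading: every tailor t with some cut-garment has at least one cut-garment g such that stitched(t,g).
Per tailor: t1:✓  t2:✗  t3:✓
t2 has no witness among its cut-garments.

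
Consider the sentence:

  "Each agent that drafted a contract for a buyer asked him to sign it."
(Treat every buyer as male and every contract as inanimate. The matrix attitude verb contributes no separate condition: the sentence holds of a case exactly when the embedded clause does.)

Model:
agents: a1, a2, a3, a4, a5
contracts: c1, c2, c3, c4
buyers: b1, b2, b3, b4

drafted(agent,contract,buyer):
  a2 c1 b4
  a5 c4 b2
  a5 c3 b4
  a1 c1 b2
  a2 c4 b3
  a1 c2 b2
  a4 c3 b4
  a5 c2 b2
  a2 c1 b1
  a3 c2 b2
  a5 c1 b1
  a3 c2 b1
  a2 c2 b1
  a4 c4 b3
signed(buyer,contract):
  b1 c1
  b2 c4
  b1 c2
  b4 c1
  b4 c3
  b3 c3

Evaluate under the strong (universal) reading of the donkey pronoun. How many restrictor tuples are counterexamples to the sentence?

"him" takes "a buyer" as antecedent and "it" takes "a contract"; both are donkey pronouns co-varying with the restrictor.
Strong reading: for every (a,c,b) with drafted(a,c,b), signed(b,c).
Restrictor triples: (a1,c1,b2)→signed(b2,c1) ✗  (a1,c2,b2)→signed(b2,c2) ✗  (a2,c1,b1)→signed(b1,c1) ✓  (a2,c1,b4)→signed(b4,c1) ✓  (a2,c2,b1)→signed(b1,c2) ✓  (a2,c4,b3)→signed(b3,c4) ✗  (a3,c2,b1)→signed(b1,c2) ✓  (a3,c2,b2)→signed(b2,c2) ✗  (a4,c3,b4)→signed(b4,c3) ✓  (a4,c4,b3)→signed(b3,c4) ✗  (a5,c1,b1)→signed(b1,c1) ✓  (a5,c2,b2)→signed(b2,c2) ✗  (a5,c3,b4)→signed(b4,c3) ✓  (a5,c4,b2)→signed(b2,c4) ✓
Counterexamples (restrictor triples failing the scope): 6.

6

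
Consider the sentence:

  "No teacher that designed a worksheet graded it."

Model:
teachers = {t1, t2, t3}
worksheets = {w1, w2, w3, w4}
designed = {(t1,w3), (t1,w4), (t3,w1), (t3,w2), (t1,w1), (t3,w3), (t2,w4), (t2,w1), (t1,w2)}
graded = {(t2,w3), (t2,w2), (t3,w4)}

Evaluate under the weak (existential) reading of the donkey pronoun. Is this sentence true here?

"it" takes "a worksheet" as antecedent — a donkey pronoun bound across the clause boundary.
Truth condition: for no (t,w) with designed(t,w) does graded(t,w) hold.
Restrictor pairs — does the scope hold? (t1,w1):fails  (t1,w2):fails  (t1,w3):fails  (t1,w4):fails  (t2,w1):fails  (t2,w4):fails  (t3,w1):fails  (t3,w2):fails  (t3,w3):fails
Scope holds for no restrictor pair, so the sentence is true.

True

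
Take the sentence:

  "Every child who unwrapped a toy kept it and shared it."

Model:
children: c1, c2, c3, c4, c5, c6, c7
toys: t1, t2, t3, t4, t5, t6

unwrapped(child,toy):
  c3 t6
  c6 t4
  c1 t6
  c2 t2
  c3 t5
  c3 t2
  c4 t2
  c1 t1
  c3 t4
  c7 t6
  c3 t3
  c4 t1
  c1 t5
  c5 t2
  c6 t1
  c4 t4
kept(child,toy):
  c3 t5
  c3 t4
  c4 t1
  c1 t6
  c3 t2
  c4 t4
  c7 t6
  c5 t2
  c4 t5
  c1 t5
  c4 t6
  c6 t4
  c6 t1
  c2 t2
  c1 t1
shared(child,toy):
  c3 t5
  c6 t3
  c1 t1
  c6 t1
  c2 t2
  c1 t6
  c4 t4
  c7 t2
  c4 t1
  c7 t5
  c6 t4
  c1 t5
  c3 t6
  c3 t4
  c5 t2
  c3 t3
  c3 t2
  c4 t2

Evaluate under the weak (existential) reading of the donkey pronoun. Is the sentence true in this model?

False

"it" takes "a toy" as antecedent — a donkey pronoun bound across the clause boundary.
Weak reading: every child c with some unwrapped-toy has at least one unwrapped-toy t such that kept(c,t) ∧ shared(c,t).
Per child: c1:✓  c2:✓  c3:✓  c4:✓  c5:✓  c6:✓  c7:✗
c7 has no witness among its unwrapped-toys.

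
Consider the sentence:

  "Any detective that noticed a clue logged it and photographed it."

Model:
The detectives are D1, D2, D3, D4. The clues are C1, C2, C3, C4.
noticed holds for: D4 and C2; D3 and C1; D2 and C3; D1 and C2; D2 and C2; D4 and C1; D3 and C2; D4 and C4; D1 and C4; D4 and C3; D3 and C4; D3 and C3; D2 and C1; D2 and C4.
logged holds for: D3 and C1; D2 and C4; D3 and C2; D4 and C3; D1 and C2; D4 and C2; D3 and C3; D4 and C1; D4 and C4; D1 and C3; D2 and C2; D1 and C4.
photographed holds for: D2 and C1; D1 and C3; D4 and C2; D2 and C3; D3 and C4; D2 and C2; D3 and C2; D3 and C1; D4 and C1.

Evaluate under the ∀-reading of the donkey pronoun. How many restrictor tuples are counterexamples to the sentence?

9

"it" takes "a clue" as antecedent — a donkey pronoun bound across the clause boundary.
Strong reading: for every (d,c) with noticed(d,c), logged(d,c) ∧ photographed(d,c).
Restrictor pairs: (D1,C2) ✗  (D1,C4) ✗  (D2,C1) ✗  (D2,C2) ✓  (D2,C3) ✗  (D2,C4) ✗  (D3,C1) ✓  (D3,C2) ✓  (D3,C3) ✗  (D3,C4) ✗  (D4,C1) ✓  (D4,C2) ✓  (D4,C3) ✗  (D4,C4) ✗
Counterexamples (restrictor pairs failing the scope): 9.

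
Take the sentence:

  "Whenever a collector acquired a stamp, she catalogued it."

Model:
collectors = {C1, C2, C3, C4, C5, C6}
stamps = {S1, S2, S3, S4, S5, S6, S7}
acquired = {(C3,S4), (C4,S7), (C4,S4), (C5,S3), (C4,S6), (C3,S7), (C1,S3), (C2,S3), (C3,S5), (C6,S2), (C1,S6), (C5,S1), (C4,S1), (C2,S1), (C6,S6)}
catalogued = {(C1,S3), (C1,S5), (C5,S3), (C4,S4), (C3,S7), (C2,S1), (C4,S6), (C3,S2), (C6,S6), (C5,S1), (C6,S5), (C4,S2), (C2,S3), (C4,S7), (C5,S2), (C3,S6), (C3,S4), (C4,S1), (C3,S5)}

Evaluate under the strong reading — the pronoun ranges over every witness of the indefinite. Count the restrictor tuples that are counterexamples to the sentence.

2

"it" takes "a stamp" as antecedent — a donkey pronoun bound across the clause boundary.
Strong reading: for every (c,s) with acquired(c,s), catalogued(c,s).
Restrictor pairs: (C1,S3) ✓  (C1,S6) ✗  (C2,S1) ✓  (C2,S3) ✓  (C3,S4) ✓  (C3,S5) ✓  (C3,S7) ✓  (C4,S1) ✓  (C4,S4) ✓  (C4,S6) ✓  (C4,S7) ✓  (C5,S1) ✓  (C5,S3) ✓  (C6,S2) ✗  (C6,S6) ✓
Counterexamples (restrictor pairs failing the scope): 2.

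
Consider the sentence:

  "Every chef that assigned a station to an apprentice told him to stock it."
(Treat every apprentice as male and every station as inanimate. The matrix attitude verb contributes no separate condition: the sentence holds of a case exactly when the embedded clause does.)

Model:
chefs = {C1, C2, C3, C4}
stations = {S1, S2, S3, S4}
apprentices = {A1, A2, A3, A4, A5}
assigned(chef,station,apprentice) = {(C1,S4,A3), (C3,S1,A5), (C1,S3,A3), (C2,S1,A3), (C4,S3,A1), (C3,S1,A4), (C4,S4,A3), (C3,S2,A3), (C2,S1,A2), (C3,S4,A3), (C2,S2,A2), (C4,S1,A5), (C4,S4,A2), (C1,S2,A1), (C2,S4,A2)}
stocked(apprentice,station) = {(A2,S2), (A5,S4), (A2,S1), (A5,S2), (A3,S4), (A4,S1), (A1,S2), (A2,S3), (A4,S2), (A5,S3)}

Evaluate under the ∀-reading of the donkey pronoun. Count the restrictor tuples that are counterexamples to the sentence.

"him" takes "an apprentice" as antecedent and "it" takes "a station"; both are donkey pronouns co-varying with the restrictor.
Strong reading: for every (c,s,a) with assigned(c,s,a), stocked(a,s).
Restrictor triples: (C1,S2,A1)→stocked(A1,S2) ✓  (C1,S3,A3)→stocked(A3,S3) ✗  (C1,S4,A3)→stocked(A3,S4) ✓  (C2,S1,A2)→stocked(A2,S1) ✓  (C2,S1,A3)→stocked(A3,S1) ✗  (C2,S2,A2)→stocked(A2,S2) ✓  (C2,S4,A2)→stocked(A2,S4) ✗  (C3,S1,A4)→stocked(A4,S1) ✓  (C3,S1,A5)→stocked(A5,S1) ✗  (C3,S2,A3)→stocked(A3,S2) ✗  (C3,S4,A3)→stocked(A3,S4) ✓  (C4,S1,A5)→stocked(A5,S1) ✗  (C4,S3,A1)→stocked(A1,S3) ✗  (C4,S4,A2)→stocked(A2,S4) ✗  (C4,S4,A3)→stocked(A3,S4) ✓
Counterexamples (restrictor triples failing the scope): 8.

8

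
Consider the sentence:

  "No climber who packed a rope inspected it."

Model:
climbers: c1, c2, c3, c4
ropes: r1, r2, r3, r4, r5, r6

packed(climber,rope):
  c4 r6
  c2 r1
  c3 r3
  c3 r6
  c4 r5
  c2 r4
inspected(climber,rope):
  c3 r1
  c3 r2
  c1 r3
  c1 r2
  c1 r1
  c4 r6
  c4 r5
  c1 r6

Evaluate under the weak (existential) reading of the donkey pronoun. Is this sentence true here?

False

"it" takes "a rope" as antecedent — a donkey pronoun bound across the clause boundary.
Truth condition: for no (c,r) with packed(c,r) does inspected(c,r) hold.
Restrictor pairs — does the scope hold? (c2,r1):fails  (c2,r4):fails  (c3,r3):fails  (c3,r6):fails  (c4,r5):holds  (c4,r6):holds
Scope holds for 2 pair(s), so the sentence is false.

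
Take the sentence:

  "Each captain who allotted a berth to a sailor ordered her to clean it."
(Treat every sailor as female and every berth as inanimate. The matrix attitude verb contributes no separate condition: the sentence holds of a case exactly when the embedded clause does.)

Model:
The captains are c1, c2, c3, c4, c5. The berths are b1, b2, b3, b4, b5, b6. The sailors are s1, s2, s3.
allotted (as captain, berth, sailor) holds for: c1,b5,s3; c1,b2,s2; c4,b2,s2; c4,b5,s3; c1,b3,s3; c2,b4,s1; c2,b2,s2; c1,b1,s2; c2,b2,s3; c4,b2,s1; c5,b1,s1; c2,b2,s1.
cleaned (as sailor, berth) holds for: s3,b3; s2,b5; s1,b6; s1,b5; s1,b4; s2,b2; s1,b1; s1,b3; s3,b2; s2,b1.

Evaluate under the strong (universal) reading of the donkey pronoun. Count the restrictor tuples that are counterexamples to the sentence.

4

"her" takes "a sailor" as antecedent and "it" takes "a berth"; both are donkey pronouns co-varying with the restrictor.
Strong reading: for every (c,b,s) with allotted(c,b,s), cleaned(s,b).
Restrictor triples: (c1,b1,s2)→cleaned(s2,b1) ✓  (c1,b2,s2)→cleaned(s2,b2) ✓  (c1,b3,s3)→cleaned(s3,b3) ✓  (c1,b5,s3)→cleaned(s3,b5) ✗  (c2,b2,s1)→cleaned(s1,b2) ✗  (c2,b2,s2)→cleaned(s2,b2) ✓  (c2,b2,s3)→cleaned(s3,b2) ✓  (c2,b4,s1)→cleaned(s1,b4) ✓  (c4,b2,s1)→cleaned(s1,b2) ✗  (c4,b2,s2)→cleaned(s2,b2) ✓  (c4,b5,s3)→cleaned(s3,b5) ✗  (c5,b1,s1)→cleaned(s1,b1) ✓
Counterexamples (restrictor triples failing the scope): 4.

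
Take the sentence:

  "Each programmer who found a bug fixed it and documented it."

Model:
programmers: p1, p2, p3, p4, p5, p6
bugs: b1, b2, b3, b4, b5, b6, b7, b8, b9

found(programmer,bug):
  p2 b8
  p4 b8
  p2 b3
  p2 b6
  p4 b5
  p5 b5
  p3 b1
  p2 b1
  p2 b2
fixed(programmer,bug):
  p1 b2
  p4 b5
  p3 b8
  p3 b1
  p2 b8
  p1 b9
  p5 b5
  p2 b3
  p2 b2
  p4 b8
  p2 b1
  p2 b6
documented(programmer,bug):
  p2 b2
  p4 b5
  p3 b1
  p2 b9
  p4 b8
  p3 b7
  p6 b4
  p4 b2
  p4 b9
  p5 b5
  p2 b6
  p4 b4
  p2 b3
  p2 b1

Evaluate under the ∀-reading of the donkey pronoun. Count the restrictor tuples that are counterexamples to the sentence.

1

"it" takes "a bug" as antecedent — a donkey pronoun bound across the clause boundary.
Strong reading: for every (p,b) with found(p,b), fixed(p,b) ∧ documented(p,b).
Restrictor pairs: (p2,b1) ✓  (p2,b2) ✓  (p2,b3) ✓  (p2,b6) ✓  (p2,b8) ✗  (p3,b1) ✓  (p4,b5) ✓  (p4,b8) ✓  (p5,b5) ✓
Counterexamples (restrictor pairs failing the scope): 1.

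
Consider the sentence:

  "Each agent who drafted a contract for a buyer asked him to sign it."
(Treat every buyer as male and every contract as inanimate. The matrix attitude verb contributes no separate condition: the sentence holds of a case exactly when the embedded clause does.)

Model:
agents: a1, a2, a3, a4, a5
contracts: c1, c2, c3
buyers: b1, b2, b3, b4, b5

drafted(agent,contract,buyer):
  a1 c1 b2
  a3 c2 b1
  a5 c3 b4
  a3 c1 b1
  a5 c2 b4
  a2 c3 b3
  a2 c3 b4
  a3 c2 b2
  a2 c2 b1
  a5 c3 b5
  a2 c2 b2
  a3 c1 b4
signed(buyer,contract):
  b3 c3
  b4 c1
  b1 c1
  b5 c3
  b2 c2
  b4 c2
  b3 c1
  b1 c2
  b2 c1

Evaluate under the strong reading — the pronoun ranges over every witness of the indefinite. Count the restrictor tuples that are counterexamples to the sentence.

"him" takes "a buyer" as antecedent and "it" takes "a contract"; both are donkey pronouns co-varying with the restrictor.
Strong reading: for every (a,c,b) with drafted(a,c,b), signed(b,c).
Restrictor triples: (a1,c1,b2)→signed(b2,c1) ✓  (a2,c2,b1)→signed(b1,c2) ✓  (a2,c2,b2)→signed(b2,c2) ✓  (a2,c3,b3)→signed(b3,c3) ✓  (a2,c3,b4)→signed(b4,c3) ✗  (a3,c1,b1)→signed(b1,c1) ✓  (a3,c1,b4)→signed(b4,c1) ✓  (a3,c2,b1)→signed(b1,c2) ✓  (a3,c2,b2)→signed(b2,c2) ✓  (a5,c2,b4)→signed(b4,c2) ✓  (a5,c3,b4)→signed(b4,c3) ✗  (a5,c3,b5)→signed(b5,c3) ✓
Counterexamples (restrictor triples failing the scope): 2.

2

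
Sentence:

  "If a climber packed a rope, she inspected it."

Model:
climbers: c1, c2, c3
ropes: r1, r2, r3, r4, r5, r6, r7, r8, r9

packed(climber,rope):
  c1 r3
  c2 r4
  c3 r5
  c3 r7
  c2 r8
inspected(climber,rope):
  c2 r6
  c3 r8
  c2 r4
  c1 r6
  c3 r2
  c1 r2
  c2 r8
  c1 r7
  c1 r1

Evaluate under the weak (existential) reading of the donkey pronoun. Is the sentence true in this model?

False

"it" takes "a rope" as antecedent — a donkey pronoun bound across the clause boundary.
Weak reading: every climber c with some packed-rope has at least one packed-rope r such that inspected(c,r).
Per climber: c1:✗  c2:✓  c3:✗
c1 has no witness among its packed-ropes.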